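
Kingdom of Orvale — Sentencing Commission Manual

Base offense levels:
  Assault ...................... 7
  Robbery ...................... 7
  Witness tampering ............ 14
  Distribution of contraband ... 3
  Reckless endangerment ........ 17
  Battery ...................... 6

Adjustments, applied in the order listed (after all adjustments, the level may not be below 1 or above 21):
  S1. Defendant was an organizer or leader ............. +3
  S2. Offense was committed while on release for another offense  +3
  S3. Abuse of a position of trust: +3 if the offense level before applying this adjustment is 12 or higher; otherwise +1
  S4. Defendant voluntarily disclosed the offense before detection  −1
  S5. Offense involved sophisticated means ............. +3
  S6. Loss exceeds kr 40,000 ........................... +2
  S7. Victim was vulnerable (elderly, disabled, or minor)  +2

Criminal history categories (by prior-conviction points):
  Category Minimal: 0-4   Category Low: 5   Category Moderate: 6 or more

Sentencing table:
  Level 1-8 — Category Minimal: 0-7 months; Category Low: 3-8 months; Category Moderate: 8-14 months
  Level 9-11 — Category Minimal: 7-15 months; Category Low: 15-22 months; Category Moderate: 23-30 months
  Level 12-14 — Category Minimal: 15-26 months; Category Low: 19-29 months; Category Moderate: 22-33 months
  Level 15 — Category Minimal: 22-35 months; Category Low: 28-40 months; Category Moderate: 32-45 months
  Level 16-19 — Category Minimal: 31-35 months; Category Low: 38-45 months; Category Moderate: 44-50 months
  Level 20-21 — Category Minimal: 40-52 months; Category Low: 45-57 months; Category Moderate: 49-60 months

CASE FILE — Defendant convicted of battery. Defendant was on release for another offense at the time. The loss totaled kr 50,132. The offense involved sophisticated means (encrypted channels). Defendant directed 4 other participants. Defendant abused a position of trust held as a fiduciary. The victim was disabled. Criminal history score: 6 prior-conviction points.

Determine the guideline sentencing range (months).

Base offense level for battery: 6.
S1 applies: 6 + 3 = 9.
S2 applies: 9 + 3 = 12.
S3 applies (level before this adjustment is 12 ≥ 12, so +3): 12 + 3 = 15.
S4 does not apply.
S5 applies: 15 + 3 = 18.
S6 applies: 18 + 2 = 20.
S7 applies: 20 + 2 = 22.
Level 22 exceeds the maximum of 21; capped at 21.
Final offense level: 21.
Criminal history: 6 prior points → Category Moderate (6+).
Level 21 falls in the 20-21 band.
Grid: Level 20-21 × Category Moderate = 49-60 months.

49-60 months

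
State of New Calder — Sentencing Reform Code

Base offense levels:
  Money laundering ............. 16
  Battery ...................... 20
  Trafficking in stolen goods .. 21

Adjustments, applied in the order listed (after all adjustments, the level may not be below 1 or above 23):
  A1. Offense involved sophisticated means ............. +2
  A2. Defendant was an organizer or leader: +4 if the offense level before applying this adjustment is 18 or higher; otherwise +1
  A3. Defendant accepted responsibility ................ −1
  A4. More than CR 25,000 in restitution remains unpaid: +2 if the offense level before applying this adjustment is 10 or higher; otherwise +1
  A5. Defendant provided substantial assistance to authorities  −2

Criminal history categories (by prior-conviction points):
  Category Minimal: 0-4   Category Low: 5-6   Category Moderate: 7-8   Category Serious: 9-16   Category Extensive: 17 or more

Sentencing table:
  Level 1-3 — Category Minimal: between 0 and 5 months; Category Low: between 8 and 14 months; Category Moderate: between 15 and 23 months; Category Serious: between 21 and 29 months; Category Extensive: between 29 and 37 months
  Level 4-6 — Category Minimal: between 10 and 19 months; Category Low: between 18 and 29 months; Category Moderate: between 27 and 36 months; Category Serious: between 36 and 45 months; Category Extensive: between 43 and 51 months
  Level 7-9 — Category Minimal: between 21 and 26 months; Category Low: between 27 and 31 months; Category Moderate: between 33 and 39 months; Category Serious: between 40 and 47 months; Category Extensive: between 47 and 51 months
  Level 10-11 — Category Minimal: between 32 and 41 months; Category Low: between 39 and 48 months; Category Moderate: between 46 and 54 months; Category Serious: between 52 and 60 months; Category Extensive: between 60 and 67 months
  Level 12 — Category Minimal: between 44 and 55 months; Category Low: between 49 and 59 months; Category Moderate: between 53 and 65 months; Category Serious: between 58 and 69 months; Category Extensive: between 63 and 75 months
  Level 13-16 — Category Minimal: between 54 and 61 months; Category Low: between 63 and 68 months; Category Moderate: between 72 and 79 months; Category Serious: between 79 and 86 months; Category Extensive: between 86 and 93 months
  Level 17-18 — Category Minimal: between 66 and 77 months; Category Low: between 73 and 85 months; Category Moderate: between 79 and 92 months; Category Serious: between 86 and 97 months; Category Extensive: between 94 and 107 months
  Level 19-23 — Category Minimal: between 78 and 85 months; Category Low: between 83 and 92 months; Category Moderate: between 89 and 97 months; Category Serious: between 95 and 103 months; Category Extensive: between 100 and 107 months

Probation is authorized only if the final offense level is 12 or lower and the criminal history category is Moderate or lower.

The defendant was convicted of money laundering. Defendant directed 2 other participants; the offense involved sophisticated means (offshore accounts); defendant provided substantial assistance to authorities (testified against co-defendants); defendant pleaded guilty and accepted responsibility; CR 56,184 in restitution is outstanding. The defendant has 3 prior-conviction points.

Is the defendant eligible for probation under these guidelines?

No

Base offense level for money laundering: 16.
A1 applies: 16 + 2 = 18.
A2 applies (level before this adjustment is 18 ≥ 18, so +4): 18 + 4 = 22.
A3 applies: 22 − 1 = 21.
A4 applies (level before this adjustment is 21 ≥ 10, so +2): 21 + 2 = 23.
A5 applies: 23 − 2 = 21.
Final offense level: 21.
Criminal history: 3 prior points → Category Minimal (0-4).
Level 21 falls in the 19-23 band.
Grid: Level 19-23 × Category Minimal = 78-85 months.
Probation check: level 21 > 12 and category Minimal ≤ Moderate → not eligible.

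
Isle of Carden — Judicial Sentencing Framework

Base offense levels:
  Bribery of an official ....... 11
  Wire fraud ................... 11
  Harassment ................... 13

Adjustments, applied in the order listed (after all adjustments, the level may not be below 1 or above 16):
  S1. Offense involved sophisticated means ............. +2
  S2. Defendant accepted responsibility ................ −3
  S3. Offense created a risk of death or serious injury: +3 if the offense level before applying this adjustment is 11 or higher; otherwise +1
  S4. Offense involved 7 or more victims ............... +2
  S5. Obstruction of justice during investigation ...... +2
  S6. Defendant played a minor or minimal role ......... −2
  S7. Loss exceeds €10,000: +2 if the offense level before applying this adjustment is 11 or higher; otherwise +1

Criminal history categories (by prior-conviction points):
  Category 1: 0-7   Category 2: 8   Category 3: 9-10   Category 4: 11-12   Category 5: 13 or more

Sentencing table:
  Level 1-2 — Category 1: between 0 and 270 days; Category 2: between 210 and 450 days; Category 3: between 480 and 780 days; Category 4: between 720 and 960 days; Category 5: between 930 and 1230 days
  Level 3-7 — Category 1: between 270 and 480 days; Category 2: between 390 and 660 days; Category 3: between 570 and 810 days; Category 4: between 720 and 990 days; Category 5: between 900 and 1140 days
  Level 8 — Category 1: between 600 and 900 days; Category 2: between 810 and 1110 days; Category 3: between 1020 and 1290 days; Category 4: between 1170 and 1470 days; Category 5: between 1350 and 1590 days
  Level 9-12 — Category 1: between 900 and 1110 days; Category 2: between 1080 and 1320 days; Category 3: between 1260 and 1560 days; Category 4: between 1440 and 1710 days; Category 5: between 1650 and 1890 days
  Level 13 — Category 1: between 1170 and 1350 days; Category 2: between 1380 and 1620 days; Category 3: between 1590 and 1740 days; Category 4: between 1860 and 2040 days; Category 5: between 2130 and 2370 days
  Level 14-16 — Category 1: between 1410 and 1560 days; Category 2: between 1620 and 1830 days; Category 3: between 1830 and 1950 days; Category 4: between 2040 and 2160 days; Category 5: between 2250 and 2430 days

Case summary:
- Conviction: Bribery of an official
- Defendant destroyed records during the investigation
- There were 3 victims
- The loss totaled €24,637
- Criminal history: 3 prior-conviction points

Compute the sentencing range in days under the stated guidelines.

1410-1560 days

Base offense level for bribery of an official: 11.
S2 does not apply.
S3 does not apply.
S4 does not apply.
S5 applies: 11 + 2 = 13.
S6 does not apply.
S7 applies (level before this adjustment is 13 ≥ 11, so +2): 13 + 2 = 15.
Final offense level: 15.
Criminal history: 3 prior points → Category 1 (0-7).
Level 15 falls in the 14-16 band.
Grid: Level 14-16 × Category 1 = 1410-1560 days.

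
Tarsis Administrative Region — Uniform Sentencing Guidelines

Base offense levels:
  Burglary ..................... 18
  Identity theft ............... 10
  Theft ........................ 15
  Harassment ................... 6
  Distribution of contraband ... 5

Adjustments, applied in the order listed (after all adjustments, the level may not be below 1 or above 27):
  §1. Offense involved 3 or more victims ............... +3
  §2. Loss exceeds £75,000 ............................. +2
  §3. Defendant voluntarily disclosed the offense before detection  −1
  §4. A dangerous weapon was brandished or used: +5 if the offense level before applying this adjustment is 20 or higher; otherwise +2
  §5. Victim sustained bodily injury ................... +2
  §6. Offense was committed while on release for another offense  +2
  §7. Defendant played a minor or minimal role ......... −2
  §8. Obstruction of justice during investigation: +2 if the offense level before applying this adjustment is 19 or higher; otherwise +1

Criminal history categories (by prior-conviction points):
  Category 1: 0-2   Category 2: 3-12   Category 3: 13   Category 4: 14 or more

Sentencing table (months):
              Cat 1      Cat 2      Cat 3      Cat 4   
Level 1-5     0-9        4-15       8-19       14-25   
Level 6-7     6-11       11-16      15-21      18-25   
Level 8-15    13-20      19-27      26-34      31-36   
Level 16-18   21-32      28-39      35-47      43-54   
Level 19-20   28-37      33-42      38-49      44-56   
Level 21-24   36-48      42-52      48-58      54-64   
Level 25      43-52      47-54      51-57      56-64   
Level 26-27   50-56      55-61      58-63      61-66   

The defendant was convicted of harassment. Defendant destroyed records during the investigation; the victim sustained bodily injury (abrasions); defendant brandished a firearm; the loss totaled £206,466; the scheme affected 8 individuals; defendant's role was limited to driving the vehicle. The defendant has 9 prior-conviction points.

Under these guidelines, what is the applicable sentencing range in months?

Base offense level for harassment: 6.
§1 applies: 6 + 3 = 9.
§2 applies: 9 + 2 = 11.
§4 applies (level before this adjustment is 11 < 20, so +2): 11 + 2 = 13.
§5 applies: 13 + 2 = 15.
§7 applies: 15 − 2 = 13.
§8 applies (level before this adjustment is 13 < 19, so +1): 13 + 1 = 14.
Final offense level: 14.
Criminal history: 9 prior points → Category 2 (3-12).
Level 14 falls in the 8-15 band.
Grid: Level 8-15 × Category 2 = 19-27 months.

19-27 months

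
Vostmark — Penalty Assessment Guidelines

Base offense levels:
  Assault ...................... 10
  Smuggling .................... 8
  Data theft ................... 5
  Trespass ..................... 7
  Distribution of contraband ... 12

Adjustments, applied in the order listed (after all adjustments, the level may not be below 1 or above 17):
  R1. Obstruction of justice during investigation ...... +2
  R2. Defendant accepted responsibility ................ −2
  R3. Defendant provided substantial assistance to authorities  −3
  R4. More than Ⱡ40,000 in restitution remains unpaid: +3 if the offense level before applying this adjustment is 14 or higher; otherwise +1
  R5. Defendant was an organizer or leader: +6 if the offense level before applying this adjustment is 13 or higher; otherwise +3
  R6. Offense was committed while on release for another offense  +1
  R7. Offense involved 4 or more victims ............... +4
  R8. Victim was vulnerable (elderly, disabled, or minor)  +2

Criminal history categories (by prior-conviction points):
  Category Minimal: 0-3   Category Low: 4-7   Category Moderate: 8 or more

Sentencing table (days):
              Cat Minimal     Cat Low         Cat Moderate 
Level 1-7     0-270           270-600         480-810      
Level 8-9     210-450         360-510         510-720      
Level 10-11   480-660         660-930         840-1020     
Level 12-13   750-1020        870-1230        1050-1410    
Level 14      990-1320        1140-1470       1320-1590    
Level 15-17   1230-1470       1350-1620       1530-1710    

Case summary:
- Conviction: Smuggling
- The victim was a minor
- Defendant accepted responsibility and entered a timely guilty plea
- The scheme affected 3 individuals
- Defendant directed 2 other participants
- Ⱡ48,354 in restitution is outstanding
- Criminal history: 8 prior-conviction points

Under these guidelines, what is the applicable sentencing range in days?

Base offense level for smuggling: 8.
R1 does not apply.
R2 applies: 8 − 2 = 6.
R3 does not apply.
R4 applies (level before this adjustment is 6 < 14, so +1): 6 + 1 = 7.
R5 applies (level before this adjustment is 7 < 13, so +3): 7 + 3 = 10.
R6 does not apply.
R7 does not apply.
R8 applies: 10 + 2 = 12.
Final offense level: 12.
Criminal history: 8 prior points → Category Moderate (8+).
Level 12 falls in the 12-13 band.
Grid: Level 12-13 × Category Moderate = 1050-1410 days.

1050-1410 days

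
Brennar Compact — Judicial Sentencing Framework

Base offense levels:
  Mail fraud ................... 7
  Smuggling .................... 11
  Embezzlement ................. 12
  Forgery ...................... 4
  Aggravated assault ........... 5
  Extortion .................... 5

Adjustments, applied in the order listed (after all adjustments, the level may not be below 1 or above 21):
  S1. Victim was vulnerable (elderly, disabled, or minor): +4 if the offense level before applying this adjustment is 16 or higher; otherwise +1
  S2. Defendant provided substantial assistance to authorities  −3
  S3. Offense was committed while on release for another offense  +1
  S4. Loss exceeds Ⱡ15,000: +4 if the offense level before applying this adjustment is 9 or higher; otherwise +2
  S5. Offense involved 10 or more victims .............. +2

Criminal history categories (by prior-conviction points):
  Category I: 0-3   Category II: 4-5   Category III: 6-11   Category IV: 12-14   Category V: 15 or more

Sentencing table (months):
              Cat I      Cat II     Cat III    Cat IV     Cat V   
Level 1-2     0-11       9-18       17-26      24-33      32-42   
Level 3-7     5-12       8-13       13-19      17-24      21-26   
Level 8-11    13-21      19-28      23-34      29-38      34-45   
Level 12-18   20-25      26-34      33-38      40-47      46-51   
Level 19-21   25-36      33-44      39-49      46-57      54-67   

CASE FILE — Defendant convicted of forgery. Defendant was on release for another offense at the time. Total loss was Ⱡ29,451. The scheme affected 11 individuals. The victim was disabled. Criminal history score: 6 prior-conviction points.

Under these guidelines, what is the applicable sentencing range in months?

23-34 months

Base offense level for forgery: 4.
S1 applies (level before this adjustment is 4 < 16, so +1): 4 + 1 = 5.
S2 does not apply.
S3 applies: 5 + 1 = 6.
S4 applies (level before this adjustment is 6 < 9, so +2): 6 + 2 = 8.
S5 applies: 8 + 2 = 10.
Final offense level: 10.
Criminal history: 6 prior points → Category III (6-11).
Level 10 falls in the 8-11 band.
Grid: Level 8-11 × Category III = 23-34 months.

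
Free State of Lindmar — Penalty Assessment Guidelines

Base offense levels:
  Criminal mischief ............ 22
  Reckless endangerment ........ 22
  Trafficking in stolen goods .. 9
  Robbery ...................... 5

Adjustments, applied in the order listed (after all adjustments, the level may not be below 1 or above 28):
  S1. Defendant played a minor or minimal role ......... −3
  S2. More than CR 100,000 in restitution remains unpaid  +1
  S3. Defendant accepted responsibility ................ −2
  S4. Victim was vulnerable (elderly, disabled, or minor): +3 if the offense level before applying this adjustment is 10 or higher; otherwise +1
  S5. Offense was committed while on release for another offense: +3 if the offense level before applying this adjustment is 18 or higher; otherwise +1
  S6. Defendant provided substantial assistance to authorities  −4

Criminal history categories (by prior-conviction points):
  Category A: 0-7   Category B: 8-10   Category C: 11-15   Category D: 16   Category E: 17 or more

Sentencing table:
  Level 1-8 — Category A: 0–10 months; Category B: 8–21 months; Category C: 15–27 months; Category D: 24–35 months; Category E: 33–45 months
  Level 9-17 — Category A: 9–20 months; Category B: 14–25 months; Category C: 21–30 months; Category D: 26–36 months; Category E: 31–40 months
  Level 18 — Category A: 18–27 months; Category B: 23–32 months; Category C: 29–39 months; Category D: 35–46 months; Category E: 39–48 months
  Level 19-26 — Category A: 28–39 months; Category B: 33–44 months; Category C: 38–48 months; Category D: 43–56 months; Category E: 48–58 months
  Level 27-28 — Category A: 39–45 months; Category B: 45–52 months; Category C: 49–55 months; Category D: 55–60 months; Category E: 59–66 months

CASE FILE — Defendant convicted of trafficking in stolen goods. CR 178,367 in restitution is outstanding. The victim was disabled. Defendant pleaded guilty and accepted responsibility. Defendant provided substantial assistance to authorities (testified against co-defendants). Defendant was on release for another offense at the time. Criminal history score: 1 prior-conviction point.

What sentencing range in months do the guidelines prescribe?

0-10 months

Base offense level for trafficking in stolen goods: 9.
S1 does not apply.
S2 applies: 9 + 1 = 10.
S3 applies: 10 − 2 = 8.
S4 applies (level before this adjustment is 8 < 10, so +1): 8 + 1 = 9.
S5 applies (level before this adjustment is 9 < 18, so +1): 9 + 1 = 10.
S6 applies: 10 − 4 = 6.
Final offense level: 6.
Criminal history: 1 prior point → Category A (0-7).
Level 6 falls in the 1-8 band.
Grid: Level 1-8 × Category A = 0-10 months.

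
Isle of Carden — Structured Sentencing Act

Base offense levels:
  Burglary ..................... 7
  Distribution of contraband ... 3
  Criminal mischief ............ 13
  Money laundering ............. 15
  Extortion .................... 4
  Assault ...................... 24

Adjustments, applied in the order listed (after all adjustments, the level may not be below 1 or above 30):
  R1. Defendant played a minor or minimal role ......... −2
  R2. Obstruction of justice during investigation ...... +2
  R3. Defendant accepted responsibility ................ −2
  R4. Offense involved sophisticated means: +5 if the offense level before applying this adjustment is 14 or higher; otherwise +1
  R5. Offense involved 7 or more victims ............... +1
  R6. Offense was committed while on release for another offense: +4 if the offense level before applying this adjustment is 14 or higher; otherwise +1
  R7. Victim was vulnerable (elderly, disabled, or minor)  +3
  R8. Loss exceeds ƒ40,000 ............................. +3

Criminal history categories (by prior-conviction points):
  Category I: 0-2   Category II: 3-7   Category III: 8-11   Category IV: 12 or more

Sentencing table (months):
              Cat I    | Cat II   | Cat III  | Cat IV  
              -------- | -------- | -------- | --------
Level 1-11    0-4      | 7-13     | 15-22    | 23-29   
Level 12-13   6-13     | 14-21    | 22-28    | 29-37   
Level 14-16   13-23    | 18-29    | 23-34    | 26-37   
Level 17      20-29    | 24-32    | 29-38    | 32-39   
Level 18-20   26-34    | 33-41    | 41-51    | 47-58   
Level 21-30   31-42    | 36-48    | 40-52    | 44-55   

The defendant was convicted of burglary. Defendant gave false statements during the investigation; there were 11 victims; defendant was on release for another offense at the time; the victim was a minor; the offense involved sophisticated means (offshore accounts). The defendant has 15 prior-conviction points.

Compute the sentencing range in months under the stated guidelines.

26-37 months

Base offense level for burglary: 7.
R2 applies: 7 + 2 = 9.
R3 does not apply.
R4 applies (level before this adjustment is 9 < 14, so +1): 9 + 1 = 10.
R5 applies: 10 + 1 = 11.
R6 applies (level before this adjustment is 11 < 14, so +1): 11 + 1 = 12.
R7 applies: 12 + 3 = 15.
Final offense level: 15.
Criminal history: 15 prior points → Category IV (12+).
Level 15 falls in the 14-16 band.
Grid: Level 14-16 × Category IV = 26-37 months.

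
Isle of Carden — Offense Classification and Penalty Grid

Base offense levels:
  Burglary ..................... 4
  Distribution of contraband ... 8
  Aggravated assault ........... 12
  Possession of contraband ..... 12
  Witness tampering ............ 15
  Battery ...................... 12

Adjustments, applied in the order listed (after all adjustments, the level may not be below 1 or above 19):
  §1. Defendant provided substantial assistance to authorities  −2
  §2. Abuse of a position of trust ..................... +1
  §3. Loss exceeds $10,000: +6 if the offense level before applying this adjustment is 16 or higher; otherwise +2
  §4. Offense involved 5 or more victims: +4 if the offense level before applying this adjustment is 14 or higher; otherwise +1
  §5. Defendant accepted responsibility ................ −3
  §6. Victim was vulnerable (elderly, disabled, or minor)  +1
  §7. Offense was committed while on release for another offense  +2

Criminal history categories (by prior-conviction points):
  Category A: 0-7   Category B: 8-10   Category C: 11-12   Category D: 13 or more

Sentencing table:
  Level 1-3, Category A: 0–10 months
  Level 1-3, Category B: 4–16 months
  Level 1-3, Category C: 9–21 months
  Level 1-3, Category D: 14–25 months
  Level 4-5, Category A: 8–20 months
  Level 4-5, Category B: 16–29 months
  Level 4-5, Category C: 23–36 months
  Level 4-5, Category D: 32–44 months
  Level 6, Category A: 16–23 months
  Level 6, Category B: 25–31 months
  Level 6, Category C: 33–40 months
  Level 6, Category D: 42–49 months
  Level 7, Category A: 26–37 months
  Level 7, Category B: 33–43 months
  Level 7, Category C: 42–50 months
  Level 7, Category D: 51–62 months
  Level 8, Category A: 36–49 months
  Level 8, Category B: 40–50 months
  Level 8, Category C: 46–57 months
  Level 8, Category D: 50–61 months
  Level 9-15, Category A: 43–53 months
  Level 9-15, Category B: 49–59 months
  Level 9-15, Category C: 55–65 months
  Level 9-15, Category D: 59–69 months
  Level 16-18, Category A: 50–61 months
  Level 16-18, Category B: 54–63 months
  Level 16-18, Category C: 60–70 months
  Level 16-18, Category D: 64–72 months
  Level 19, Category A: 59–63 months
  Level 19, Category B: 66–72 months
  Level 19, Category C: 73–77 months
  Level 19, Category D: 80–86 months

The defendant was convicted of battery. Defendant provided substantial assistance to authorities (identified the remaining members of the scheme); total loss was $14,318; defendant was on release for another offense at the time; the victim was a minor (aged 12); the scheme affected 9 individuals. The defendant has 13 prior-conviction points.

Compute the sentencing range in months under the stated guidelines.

Base offense level for battery: 12.
§1 applies: 12 − 2 = 10.
§3 applies (level before this adjustment is 10 < 16, so +2): 10 + 2 = 12.
§4 applies (level before this adjustment is 12 < 14, so +1): 12 + 1 = 13.
§5 does not apply.
§6 applies: 13 + 1 = 14.
§7 applies: 14 + 2 = 16.
Final offense level: 16.
Criminal history: 13 prior points → Category D (13+).
Level 16 falls in the 16-18 band.
Grid: Level 16-18 × Category D = 64-72 months.

64-72 months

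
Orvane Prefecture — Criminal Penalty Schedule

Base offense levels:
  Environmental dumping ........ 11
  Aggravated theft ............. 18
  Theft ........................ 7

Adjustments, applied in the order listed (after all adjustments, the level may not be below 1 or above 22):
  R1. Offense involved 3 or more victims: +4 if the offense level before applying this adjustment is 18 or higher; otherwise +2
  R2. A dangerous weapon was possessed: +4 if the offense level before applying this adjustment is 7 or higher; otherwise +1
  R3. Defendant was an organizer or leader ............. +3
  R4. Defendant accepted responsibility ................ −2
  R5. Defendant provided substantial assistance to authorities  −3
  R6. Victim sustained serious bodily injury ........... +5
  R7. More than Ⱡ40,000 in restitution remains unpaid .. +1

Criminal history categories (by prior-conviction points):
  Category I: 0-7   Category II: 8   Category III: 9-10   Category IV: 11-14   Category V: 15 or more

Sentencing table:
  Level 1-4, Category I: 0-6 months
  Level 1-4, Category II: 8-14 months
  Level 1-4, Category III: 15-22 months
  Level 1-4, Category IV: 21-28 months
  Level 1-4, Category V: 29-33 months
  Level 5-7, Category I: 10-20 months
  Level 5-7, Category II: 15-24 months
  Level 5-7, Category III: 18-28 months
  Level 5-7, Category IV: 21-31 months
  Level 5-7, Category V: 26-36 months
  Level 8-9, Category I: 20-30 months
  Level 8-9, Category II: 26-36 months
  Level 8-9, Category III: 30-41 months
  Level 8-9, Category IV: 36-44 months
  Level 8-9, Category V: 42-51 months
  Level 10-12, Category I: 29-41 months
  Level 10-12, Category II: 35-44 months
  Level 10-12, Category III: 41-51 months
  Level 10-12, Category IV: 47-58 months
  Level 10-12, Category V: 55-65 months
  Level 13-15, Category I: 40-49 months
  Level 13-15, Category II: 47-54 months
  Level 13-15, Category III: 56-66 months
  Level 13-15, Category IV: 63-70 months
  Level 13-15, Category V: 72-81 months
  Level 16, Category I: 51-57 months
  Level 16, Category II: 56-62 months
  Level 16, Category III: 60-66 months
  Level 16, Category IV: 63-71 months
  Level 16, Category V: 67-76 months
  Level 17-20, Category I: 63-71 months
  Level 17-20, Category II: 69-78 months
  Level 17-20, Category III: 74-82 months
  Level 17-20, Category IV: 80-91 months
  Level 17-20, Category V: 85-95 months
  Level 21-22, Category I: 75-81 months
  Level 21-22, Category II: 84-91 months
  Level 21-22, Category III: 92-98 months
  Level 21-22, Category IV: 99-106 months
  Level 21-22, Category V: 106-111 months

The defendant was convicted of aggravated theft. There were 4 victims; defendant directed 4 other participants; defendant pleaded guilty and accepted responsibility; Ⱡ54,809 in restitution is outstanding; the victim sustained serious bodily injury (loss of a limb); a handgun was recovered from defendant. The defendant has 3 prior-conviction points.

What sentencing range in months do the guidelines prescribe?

75-81 months

Base offense level for aggravated theft: 18.
R1 applies (level before this adjustment is 18 ≥ 18, so +4): 18 + 4 = 22.
R2 applies (level before this adjustment is 22 ≥ 7, so +4): 22 + 4 = 26.
R3 applies: 26 + 3 = 29.
R4 applies: 29 − 2 = 27.
R5 does not apply.
R6 applies: 27 + 5 = 32.
R7 applies: 32 + 1 = 33.
Level 33 exceeds the maximum of 22; capped at 22.
Final offense level: 22.
Criminal history: 3 prior points → Category I (0-7).
Level 22 falls in the 21-22 band.
Grid: Level 21-22 × Category I = 75-81 months.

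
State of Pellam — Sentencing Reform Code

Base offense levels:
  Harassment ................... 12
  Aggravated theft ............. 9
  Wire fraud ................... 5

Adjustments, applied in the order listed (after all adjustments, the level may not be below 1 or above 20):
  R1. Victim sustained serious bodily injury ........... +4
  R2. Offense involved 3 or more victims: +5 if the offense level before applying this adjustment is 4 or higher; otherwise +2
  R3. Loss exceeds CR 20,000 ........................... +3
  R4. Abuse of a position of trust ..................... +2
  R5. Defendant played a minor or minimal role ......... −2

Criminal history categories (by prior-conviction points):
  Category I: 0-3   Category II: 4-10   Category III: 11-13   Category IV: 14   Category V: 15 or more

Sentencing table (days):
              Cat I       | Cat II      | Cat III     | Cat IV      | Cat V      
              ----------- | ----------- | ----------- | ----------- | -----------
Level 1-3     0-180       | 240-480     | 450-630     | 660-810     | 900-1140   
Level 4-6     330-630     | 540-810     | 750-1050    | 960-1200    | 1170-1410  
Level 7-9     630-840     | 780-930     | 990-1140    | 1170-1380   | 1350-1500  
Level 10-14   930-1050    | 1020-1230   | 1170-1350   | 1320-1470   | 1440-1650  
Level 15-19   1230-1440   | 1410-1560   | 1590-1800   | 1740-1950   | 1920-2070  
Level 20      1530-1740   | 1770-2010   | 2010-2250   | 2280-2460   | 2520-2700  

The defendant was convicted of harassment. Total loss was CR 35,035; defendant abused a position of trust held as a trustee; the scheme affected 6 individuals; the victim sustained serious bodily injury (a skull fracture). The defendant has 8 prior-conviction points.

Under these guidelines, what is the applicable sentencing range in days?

1770-2010 days

Base offense level for harassment: 12.
R1 applies: 12 + 4 = 16.
R2 applies (level before this adjustment is 16 ≥ 4, so +5): 16 + 5 = 21.
R3 applies: 21 + 3 = 24.
R4 applies: 24 + 2 = 26.
Level 26 exceeds the maximum of 20; capped at 20.
Final offense level: 20.
Criminal history: 8 prior points → Category II (4-10).
Level 20 falls in the 20 band.
Grid: Level 20 × Category II = 1770-2010 days.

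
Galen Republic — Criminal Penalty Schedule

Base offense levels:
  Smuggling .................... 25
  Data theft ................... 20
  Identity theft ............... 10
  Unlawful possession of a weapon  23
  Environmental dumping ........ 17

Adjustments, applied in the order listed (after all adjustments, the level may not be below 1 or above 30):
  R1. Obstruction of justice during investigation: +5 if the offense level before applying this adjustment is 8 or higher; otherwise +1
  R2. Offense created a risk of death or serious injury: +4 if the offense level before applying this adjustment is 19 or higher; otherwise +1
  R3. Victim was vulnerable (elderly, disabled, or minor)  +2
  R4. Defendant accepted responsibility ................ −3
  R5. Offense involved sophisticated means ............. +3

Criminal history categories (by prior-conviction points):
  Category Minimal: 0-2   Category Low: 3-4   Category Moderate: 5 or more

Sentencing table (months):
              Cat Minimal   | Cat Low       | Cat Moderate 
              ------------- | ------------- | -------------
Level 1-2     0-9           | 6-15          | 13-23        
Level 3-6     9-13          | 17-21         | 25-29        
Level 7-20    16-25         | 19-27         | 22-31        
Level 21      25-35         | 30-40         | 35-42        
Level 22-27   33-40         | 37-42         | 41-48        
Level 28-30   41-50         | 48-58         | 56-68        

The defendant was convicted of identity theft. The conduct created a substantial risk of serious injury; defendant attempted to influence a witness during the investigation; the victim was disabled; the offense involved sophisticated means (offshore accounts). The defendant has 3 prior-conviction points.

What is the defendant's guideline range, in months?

Base offense level for identity theft: 10.
R1 applies (level before this adjustment is 10 ≥ 8, so +5): 10 + 5 = 15.
R2 applies (level before this adjustment is 15 < 19, so +1): 15 + 1 = 16.
R3 applies: 16 + 2 = 18.
R5 applies: 18 + 3 = 21.
Final offense level: 21.
Criminal history: 3 prior points → Category Low (3-4).
Level 21 falls in the 21 band.
Grid: Level 21 × Category Low = 30-40 months.

30-40 months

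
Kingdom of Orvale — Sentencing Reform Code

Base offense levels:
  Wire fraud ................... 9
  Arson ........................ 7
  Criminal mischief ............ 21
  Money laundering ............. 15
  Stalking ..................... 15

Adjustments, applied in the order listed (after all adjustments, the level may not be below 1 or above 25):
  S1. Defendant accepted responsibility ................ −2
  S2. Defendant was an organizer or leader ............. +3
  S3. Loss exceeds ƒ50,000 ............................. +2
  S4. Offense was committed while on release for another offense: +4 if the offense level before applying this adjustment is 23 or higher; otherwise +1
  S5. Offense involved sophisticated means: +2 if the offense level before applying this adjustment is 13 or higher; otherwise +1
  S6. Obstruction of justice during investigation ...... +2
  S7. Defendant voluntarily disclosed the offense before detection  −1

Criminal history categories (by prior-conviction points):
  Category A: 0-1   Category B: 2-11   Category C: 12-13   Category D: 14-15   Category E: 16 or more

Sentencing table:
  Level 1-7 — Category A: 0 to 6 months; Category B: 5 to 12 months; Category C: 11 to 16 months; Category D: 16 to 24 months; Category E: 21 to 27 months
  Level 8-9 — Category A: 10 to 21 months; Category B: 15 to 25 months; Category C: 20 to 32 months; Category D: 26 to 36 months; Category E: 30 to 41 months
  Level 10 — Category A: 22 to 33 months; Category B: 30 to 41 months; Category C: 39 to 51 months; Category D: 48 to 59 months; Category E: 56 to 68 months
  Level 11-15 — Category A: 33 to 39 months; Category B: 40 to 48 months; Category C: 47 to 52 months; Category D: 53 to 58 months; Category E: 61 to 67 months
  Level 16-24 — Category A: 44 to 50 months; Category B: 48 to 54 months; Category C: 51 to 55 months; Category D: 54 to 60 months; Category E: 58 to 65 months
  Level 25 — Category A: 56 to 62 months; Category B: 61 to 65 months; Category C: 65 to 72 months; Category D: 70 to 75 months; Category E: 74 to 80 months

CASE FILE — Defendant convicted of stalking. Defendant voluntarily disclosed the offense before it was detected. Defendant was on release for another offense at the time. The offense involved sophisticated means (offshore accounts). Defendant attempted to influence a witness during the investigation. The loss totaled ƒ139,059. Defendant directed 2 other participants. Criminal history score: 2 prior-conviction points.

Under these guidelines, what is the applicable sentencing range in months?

Base offense level for stalking: 15.
S2 applies: 15 + 3 = 18.
S3 applies: 18 + 2 = 20.
S4 applies (level before this adjustment is 20 < 23, so +1): 20 + 1 = 21.
S5 applies (level before this adjustment is 21 ≥ 13, so +2): 21 + 2 = 23.
S6 applies: 23 + 2 = 25.
S7 applies: 25 − 1 = 24.
Final offense level: 24.
Criminal history: 2 prior points → Category B (2-11).
Level 24 falls in the 16-24 band.
Grid: Level 16-24 × Category B = 48-54 months.

48-54 months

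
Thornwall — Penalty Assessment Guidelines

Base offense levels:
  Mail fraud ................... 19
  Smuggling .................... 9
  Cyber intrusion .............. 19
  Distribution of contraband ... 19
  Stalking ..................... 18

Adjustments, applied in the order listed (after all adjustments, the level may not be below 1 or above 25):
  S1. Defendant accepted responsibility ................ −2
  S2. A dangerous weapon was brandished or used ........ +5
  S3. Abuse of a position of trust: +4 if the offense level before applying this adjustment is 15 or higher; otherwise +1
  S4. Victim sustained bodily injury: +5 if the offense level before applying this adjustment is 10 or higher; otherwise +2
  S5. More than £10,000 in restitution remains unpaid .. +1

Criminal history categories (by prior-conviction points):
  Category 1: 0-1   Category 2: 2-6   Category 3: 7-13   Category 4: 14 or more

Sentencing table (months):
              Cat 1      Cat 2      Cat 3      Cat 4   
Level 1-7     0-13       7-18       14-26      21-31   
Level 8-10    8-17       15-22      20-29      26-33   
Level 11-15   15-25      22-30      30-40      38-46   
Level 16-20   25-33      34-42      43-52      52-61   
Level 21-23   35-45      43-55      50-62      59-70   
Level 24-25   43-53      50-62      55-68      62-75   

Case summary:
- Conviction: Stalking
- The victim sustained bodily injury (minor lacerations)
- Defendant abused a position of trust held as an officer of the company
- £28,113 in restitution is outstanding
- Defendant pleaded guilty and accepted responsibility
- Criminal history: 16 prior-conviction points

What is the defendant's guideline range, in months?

62-75 months

Base offense level for stalking: 18.
S1 applies: 18 − 2 = 16.
S2 does not apply.
S3 applies (level before this adjustment is 16 ≥ 15, so +4): 16 + 4 = 20.
S4 applies (level before this adjustment is 20 ≥ 10, so +5): 20 + 5 = 25.
S5 applies: 25 + 1 = 26.
Level 26 exceeds the maximum of 25; capped at 25.
Final offense level: 25.
Criminal history: 16 prior points → Category 4 (14+).
Level 25 falls in the 24-25 band.
Grid: Level 24-25 × Category 4 = 62-75 months.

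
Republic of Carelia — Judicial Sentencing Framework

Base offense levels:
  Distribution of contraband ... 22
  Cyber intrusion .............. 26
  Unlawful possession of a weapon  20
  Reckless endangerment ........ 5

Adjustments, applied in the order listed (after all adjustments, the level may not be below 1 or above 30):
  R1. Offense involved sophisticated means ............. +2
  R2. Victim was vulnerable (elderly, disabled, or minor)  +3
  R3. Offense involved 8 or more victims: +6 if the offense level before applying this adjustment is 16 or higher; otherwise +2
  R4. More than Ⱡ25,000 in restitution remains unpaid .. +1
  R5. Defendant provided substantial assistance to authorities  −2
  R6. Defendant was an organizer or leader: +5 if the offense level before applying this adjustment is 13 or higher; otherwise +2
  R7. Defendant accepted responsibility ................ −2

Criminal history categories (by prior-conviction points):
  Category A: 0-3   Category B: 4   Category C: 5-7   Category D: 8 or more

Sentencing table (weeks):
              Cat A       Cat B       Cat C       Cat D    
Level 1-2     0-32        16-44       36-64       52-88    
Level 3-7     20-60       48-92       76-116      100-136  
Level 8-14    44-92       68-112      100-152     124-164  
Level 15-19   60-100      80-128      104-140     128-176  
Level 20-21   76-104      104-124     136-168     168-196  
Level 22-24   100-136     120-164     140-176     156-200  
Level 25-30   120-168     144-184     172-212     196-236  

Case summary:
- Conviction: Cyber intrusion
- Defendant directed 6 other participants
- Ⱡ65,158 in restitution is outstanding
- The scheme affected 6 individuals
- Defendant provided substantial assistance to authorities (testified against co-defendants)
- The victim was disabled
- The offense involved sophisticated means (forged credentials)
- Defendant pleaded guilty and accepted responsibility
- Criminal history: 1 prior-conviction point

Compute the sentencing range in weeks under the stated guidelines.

120-168 weeks

Base offense level for cyber intrusion: 26.
R1 applies: 26 + 2 = 28.
R2 applies: 28 + 3 = 31.
R4 applies: 31 + 1 = 32.
R5 applies: 32 − 2 = 30.
R6 applies (level before this adjustment is 30 ≥ 13, so +5): 30 + 5 = 35.
R7 applies: 35 − 2 = 33.
Level 33 exceeds the maximum of 30; capped at 30.
Final offense level: 30.
Criminal history: 1 prior point → Category A (0-3).
Level 30 falls in the 25-30 band.
Grid: Level 25-30 × Category A = 120-168 weeks.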